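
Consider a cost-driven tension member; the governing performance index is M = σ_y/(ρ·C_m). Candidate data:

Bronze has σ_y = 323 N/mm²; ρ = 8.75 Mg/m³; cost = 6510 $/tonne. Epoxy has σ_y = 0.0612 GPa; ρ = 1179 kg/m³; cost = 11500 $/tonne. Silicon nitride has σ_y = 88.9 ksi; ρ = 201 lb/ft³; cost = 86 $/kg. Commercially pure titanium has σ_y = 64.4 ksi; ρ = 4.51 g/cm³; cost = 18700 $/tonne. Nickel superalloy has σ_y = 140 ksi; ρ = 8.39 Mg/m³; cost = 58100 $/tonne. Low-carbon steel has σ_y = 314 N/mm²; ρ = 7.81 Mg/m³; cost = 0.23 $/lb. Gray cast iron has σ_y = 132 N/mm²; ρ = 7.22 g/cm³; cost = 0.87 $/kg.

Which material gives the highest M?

After converting to SI:
  bronze: σ_y = 323.0 MPa, ρ = 8750 kg/m³, cost = 6.510 $/kg
  epoxy: σ_y = 61.20 MPa, ρ = 1179 kg/m³, cost = 11.50 $/kg
  silicon nitride: σ_y = 612.9 MPa, ρ = 3220 kg/m³, cost = 86.00 $/kg
  commercially pure titanium: σ_y = 444.0 MPa, ρ = 4510 kg/m³, cost = 18.70 $/kg
  nickel superalloy: σ_y = 965.3 MPa, ρ = 8390 kg/m³, cost = 58.10 $/kg
  low-carbon steel: σ_y = 314.0 MPa, ρ = 7810 kg/m³, cost = 0.5071 $/kg
  gray cast iron: σ_y = 132.0 MPa, ρ = 7220 kg/m³, cost = 0.8700 $/kg
  low-carbon steel: M = 79.3 kN·m per $
  gray cast iron: M = 21.0 kN·m per $
  bronze: M = 5.67 kN·m per $
  commercially pure titanium: M = 5.26 kN·m per $
  epoxy: M = 4.51 kN·m per $
  silicon nitride: M = 2.21 kN·m per $
  nickel superalloy: M = 1.98 kN·m per $
The maximum is for low-carbon steel.

low-carbon steel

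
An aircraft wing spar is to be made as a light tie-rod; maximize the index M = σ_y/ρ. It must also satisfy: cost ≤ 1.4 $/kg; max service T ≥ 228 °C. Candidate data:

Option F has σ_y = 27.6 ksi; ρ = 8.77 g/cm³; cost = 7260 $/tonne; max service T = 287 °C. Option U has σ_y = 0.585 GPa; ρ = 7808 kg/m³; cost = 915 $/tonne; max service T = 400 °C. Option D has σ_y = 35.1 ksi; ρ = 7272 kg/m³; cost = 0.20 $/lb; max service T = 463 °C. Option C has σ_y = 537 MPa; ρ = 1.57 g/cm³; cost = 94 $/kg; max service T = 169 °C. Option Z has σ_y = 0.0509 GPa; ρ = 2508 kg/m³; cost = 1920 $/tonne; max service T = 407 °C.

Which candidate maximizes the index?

option U

Screen on constraints: cost ≤ 1.4 $/kg; max service T ≥ 228 °C. Survivors: option U, option D.
Putting every candidate on a common basis:
  option U: σ_y = 585.0 MPa, ρ = 7808 kg/m³
  option D: σ_y = 242.0 MPa, ρ = 7272 kg/m³
  option U: M = 74.9 kN·m/kg
  option D: M = 33.3 kN·m/kg
The maximum is for option U.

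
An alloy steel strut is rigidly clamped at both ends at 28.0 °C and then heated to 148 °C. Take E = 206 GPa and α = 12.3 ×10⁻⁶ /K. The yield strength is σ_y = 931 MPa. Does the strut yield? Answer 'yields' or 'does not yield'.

does not yield

ΔT = 120.0 K. Constrained thermal stress σ = E·α·ΔT = 206.0×10³ MPa × 12.3×10⁻⁶ × 120.0 = 304 MPa (compressive).
Compare to σ_y = 931 MPa: σ < σ_y, so it does not yield.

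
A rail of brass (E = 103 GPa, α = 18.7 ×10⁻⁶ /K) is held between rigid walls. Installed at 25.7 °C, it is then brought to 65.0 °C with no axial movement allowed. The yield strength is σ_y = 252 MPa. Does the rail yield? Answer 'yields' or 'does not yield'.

ΔT = 39.30 K. Constrained thermal stress σ = E·α·ΔT = 103.0×10³ MPa × 18.7×10⁻⁶ × 39.30 = 75.7 MPa (compressive).
Compare to σ_y = 252 MPa: σ < σ_y, so it does not yield.

does not yield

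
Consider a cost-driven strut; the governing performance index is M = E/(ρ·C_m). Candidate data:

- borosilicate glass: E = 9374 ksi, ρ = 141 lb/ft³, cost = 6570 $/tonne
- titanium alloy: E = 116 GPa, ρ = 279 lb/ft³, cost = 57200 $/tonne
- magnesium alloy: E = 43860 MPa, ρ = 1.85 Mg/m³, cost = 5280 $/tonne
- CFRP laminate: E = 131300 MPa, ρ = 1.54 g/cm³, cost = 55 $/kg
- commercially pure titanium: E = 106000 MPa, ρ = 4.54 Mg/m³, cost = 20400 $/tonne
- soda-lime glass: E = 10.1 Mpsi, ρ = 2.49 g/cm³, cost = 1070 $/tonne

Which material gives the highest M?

In SI units:
  borosilicate glass: E = 64.63 GPa, ρ = 2259 kg/m³, cost = 6.570 $/kg
  titanium alloy: E = 116.0 GPa, ρ = 4469 kg/m³, cost = 57.20 $/kg
  magnesium alloy: E = 43.86 GPa, ρ = 1850 kg/m³, cost = 5.280 $/kg
  CFRP laminate: E = 131.3 GPa, ρ = 1540 kg/m³, cost = 55.00 $/kg
  commercially pure titanium: E = 106.0 GPa, ρ = 4540 kg/m³, cost = 20.40 $/kg
  soda-lime glass: E = 69.64 GPa, ρ = 2490 kg/m³, cost = 1.070 $/kg
  soda-lime glass: M = 26.1 MN·m per $
  magnesium alloy: M = 4.49 MN·m per $
  borosilicate glass: M = 4.36 MN·m per $
  CFRP laminate: M = 1.55 MN·m per $
  commercially pure titanium: M = 1.14 MN·m per $
  titanium alloy: M = 0.454 MN·m per $
Soda-lime glass ranks first.

soda-lime glass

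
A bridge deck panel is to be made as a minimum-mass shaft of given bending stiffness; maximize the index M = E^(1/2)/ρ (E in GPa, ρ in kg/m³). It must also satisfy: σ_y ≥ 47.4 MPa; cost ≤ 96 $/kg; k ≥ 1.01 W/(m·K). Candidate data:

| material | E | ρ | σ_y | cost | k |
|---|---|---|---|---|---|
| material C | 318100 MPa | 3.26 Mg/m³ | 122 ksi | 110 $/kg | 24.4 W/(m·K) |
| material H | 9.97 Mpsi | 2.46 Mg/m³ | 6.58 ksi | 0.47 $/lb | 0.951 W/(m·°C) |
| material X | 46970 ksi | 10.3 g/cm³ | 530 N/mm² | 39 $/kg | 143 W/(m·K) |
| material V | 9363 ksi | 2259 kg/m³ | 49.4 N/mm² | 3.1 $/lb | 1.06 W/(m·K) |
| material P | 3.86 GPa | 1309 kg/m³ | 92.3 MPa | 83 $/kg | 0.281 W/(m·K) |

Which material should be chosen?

Screen on constraints: σ_y ≥ 47.4 MPa; cost ≤ 96 $/kg; k ≥ 1.01 W/(m·K). Survivors: material X, material V.
Normalizing units and computing the index:
  material X: E = 323.8 GPa, ρ = 10300 kg/m³
  material V: E = 64.56 GPa, ρ = 2259 kg/m³
  material V: M = 3.56×10⁻³
  material X: M = 1.75×10⁻³
Highest index: material V.

material V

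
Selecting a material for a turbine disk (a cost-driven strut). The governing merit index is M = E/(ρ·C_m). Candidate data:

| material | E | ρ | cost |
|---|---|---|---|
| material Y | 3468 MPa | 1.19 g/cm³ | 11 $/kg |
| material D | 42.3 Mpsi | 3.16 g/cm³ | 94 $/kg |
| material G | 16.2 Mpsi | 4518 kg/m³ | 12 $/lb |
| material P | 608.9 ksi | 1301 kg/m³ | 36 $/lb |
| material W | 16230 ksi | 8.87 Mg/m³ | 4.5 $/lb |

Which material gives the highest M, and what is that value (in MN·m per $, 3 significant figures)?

material W, M = 1.27 MN·m per $

Putting every candidate on a common basis:
  material Y: E = 3.468 GPa, ρ = 1190 kg/m³, cost = 11.00 $/kg
  material D: E = 291.6 GPa, ρ = 3160 kg/m³, cost = 94.00 $/kg
  material G: E = 111.7 GPa, ρ = 4518 kg/m³, cost = 26.46 $/kg
  material P: E = 4.198 GPa, ρ = 1301 kg/m³, cost = 79.37 $/kg
  material W: E = 111.9 GPa, ρ = 8870 kg/m³, cost = 9.921 $/kg
  material W: M = 1.27 MN·m per $
  material D: M = 0.982 MN·m per $
  material G: M = 0.935 MN·m per $
  material Y: M = 0.265 MN·m per $
  material P: M = 0.0407 MN·m per $
Material W has the largest M.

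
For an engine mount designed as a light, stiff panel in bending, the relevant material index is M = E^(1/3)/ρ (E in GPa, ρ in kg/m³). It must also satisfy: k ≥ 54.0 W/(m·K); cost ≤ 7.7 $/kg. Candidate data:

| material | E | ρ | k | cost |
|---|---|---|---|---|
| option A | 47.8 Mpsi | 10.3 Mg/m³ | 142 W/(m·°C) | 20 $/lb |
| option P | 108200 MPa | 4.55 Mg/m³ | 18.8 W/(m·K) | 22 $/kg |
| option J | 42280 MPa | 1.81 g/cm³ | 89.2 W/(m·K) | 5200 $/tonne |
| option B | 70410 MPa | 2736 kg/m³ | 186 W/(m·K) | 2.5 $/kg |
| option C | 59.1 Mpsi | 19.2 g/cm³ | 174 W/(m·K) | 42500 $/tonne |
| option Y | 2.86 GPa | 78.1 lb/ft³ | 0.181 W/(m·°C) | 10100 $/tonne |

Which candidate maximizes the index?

Screen on constraints: k ≥ 54.0 W/(m·K); cost ≤ 7.7 $/kg. Survivors: option J, option B.
Convert each candidate to consistent units, then evaluate M:
  option J: E = 42.28 GPa, ρ = 1810 kg/m³
  option B: E = 70.41 GPa, ρ = 2736 kg/m³
  option J: M = 1.92×10⁻³
  option B: M = 1.51×10⁻³
Option J has the largest M.

option J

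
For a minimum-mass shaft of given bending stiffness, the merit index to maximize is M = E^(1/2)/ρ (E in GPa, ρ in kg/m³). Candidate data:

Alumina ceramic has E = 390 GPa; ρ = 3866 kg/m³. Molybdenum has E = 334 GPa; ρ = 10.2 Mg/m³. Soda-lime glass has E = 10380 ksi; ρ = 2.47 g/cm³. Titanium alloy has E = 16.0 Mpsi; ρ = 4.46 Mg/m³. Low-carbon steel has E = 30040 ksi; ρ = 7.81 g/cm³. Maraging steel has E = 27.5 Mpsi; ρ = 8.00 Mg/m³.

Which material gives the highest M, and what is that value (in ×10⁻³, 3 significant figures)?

Putting every candidate on a common basis:
  alumina ceramic: E = 390.0 GPa, ρ = 3866 kg/m³
  molybdenum: E = 334.0 GPa, ρ = 10200 kg/m³
  soda-lime glass: E = 71.57 GPa, ρ = 2470 kg/m³
  titanium alloy: E = 110.3 GPa, ρ = 4460 kg/m³
  low-carbon steel: E = 207.1 GPa, ρ = 7810 kg/m³
  maraging steel: E = 189.6 GPa, ρ = 8000 kg/m³
  alumina ceramic: M = 5.11×10⁻³
  soda-lime glass: M = 3.43×10⁻³
  titanium alloy: M = 2.35×10⁻³
  low-carbon steel: M = 1.84×10⁻³
  molybdenum: M = 1.79×10⁻³
  maraging steel: M = 1.72×10⁻³
Highest index: alumina ceramic.

alumina ceramic, M = 5.11×10⁻³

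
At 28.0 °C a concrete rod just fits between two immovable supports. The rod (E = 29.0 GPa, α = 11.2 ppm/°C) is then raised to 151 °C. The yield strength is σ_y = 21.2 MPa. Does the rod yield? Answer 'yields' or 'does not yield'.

yields

ΔT = 123.0 K. Constrained thermal stress σ = E·α·ΔT = 29.00×10³ MPa × 11.2×10⁻⁶ × 123.0 = 40.0 MPa (compressive).
Compare to σ_y = 21.2 MPa: σ ≥ σ_y, so it yields.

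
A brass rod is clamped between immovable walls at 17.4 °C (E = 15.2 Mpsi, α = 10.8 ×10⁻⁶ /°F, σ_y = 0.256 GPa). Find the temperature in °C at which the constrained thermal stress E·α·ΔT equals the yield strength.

143 °C

E = 15.2 Mpsi = 104.8 GPa.
α = 10.8×10⁻⁶/°F × 9/5 = 19.4×10⁻⁶/K.
σ_y = 0.256 GPa = 256.0 MPa.
E·α·ΔT = 256.0 MPa ⇒ ΔT = 256.0 / (104.8×10³ × 19.4×10⁻⁶) = 125.7 K.
T = 17.4 + 125.7 = 143.1 °C.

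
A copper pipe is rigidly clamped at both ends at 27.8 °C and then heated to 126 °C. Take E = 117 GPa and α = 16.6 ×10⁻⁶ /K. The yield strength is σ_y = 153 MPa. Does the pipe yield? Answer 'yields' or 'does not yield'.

yields

ΔT = 98.20 K. Constrained thermal stress σ = E·α·ΔT = 117.0×10³ MPa × 16.6×10⁻⁶ × 98.20 = 191 MPa (compressive).
Compare to σ_y = 153 MPa: σ ≥ σ_y, so it yields.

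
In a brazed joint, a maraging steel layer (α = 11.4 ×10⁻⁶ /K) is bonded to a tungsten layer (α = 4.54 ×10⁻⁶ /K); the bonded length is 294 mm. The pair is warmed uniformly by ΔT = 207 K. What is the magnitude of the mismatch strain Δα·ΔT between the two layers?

Δα = |11.4 − 4.54|×10⁻⁶/K = 6.86×10⁻⁶/K.
Mismatch strain = Δα·ΔT = 6.86×10⁻⁶ × 207.0 = 1.42×10⁻³.

1.42×10⁻³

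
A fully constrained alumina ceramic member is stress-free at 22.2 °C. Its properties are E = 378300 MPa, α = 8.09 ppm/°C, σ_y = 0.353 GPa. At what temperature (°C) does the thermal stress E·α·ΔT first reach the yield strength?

E = 378300 MPa = 378.3 GPa.
σ_y = 0.353 GPa = 353.0 MPa.
E·α·ΔT = 353.0 MPa ⇒ ΔT = 353.0 / (378.3×10³ × 8.09×10⁻⁶) = 115.3 K.
T = 22.2 + 115.3 = 137.5 °C.

138 °C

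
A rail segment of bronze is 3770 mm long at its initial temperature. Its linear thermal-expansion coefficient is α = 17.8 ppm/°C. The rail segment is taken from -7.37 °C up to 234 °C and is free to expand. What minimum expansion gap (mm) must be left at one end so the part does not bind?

ΔT = 234 − (-7.37) = 241.4 K.
ΔL = α·L₀·ΔT = 17.8×10⁻⁶ × 3770 mm × 241.4 K = 16.2 mm.

16.2 mm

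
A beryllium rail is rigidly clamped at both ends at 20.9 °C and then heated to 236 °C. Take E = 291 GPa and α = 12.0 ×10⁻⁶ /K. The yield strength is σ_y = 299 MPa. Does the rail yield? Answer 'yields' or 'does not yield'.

yields

ΔT = 215.1 K. Constrained thermal stress σ = E·α·ΔT = 291.0×10³ MPa × 12.0×10⁻⁶ × 215.1 = 751 MPa (compressive).
Compare to σ_y = 299 MPa: σ ≥ σ_y, so it yields.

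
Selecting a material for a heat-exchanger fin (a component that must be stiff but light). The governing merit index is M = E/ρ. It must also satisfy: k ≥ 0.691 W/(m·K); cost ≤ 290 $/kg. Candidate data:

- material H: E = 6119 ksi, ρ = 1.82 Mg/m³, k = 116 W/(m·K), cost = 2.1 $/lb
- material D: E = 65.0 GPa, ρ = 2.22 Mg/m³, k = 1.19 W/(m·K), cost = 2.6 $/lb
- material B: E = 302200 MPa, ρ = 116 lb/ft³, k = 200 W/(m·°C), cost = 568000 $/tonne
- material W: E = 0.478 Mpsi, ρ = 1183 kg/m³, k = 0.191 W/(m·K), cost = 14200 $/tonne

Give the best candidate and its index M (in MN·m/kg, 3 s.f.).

Screen on constraints: k ≥ 0.691 W/(m·K); cost ≤ 290 $/kg. Survivors: material H, material D.
Normalizing units and computing the index:
  material H: E = 42.19 GPa, ρ = 1820 kg/m³
  material D: E = 65.00 GPa, ρ = 2220 kg/m³
  material D: M = 29.3 MN·m/kg
  material H: M = 23.2 MN·m/kg
The maximum is for material D.

material D, M = 29.3 MN·m/kg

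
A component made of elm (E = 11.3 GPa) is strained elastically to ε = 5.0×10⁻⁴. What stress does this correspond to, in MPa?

5.65 MPa

σ = E·ε = 11300 MPa × 5.0×10⁻⁴ = 5.65 MPa.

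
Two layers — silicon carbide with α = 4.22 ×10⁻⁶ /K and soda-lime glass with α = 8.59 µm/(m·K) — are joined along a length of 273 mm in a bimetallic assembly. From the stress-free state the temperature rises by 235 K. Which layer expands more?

α(silicon carbide) = 4.22×10⁻⁶/K vs α(soda-lime glass) = 8.59×10⁻⁶/K.
Higher α expands more for the same ΔT: soda-lime glass.

soda-lime glass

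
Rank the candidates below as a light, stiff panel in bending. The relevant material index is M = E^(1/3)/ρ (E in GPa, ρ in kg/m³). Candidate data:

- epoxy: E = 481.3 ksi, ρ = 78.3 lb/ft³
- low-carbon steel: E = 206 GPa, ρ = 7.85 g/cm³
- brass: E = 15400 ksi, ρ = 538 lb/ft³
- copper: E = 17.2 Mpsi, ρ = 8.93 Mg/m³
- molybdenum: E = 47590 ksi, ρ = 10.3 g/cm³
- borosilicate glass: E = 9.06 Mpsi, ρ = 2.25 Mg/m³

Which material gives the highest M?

After converting to SI:
  epoxy: E = 3.318 GPa, ρ = 1254 kg/m³
  low-carbon steel: E = 206.0 GPa, ρ = 7850 kg/m³
  brass: E = 106.2 GPa, ρ = 8618 kg/m³
  copper: E = 118.6 GPa, ρ = 8930 kg/m³
  molybdenum: E = 328.1 GPa, ρ = 10300 kg/m³
  borosilicate glass: E = 62.47 GPa, ρ = 2250 kg/m³
  borosilicate glass: M = 1.76×10⁻³
  epoxy: M = 1.19×10⁻³
  low-carbon steel: M = 0.752×10⁻³
  molybdenum: M = 0.670×10⁻³
  copper: M = 0.550×10⁻³
  brass: M = 0.549×10⁻³
The maximum is for borosilicate glass.

borosilicate glass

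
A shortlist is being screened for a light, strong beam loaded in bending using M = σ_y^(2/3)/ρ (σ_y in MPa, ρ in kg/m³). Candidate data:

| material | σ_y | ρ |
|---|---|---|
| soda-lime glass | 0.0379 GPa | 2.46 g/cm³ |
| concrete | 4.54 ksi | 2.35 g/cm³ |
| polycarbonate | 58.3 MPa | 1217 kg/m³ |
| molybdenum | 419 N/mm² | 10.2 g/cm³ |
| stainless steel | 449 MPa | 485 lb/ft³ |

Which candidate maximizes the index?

polycarbonate

Normalizing units and computing the index:
  soda-lime glass: σ_y = 37.90 MPa, ρ = 2460 kg/m³
  concrete: σ_y = 31.30 MPa, ρ = 2350 kg/m³
  polycarbonate: σ_y = 58.30 MPa, ρ = 1217 kg/m³
  molybdenum: σ_y = 419.0 MPa, ρ = 10200 kg/m³
  stainless steel: σ_y = 449.0 MPa, ρ = 7769 kg/m³
  polycarbonate: M = 12.4×10⁻³
  stainless steel: M = 7.55×10⁻³
  molybdenum: M = 5.49×10⁻³
  soda-lime glass: M = 4.59×10⁻³
  concrete: M = 4.23×10⁻³
Polycarbonate has the largest M.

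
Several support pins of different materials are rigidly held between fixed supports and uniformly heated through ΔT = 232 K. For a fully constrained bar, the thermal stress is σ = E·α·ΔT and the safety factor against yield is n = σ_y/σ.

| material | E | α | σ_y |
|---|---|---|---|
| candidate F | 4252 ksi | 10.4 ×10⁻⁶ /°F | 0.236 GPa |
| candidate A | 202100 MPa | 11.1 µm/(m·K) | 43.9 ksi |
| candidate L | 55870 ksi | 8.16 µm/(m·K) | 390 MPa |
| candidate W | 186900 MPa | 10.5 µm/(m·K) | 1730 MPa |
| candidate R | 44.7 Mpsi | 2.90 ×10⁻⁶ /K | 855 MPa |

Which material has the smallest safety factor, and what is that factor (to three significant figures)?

Per material, after unit conversion:
  candidate F: E = 29.32, α = 18.7, σ_y = 236.0 → σ = 127 MPa, n = 1.85
  candidate A: E = 202.1, α = 11.1, σ_y = 302.7 → σ = 520 MPa, n = 0.582
  candidate L: E = 385.2, α = 8.16, σ_y = 390.0 → σ = 729 MPa, n = 0.535
  candidate W: E = 186.9, α = 10.5, σ_y = 1730 → σ = 455 MPa, n = 3.80
  candidate R: E = 308.2, α = 2.90, σ_y = 855.0 → σ = 207 MPa, n = 4.12
The minimum is candidate L at n = 0.535.

candidate L, n = 0.535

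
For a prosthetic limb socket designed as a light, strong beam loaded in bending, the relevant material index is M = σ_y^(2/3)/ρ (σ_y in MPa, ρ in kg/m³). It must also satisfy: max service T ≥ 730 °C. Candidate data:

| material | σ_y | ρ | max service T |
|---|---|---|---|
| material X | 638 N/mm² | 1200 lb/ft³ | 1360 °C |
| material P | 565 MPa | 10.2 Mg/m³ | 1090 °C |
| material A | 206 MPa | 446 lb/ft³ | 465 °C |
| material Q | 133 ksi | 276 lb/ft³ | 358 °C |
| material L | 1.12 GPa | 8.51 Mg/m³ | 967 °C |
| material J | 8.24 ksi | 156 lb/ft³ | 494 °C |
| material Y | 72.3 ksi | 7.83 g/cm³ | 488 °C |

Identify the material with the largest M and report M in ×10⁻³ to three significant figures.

material L, M = 12.7×10⁻³

Screen on constraints: max service T ≥ 730 °C. Survivors: material X, material P, material L.
In SI units:
  material X: σ_y = 638.0 MPa, ρ = 19220 kg/m³
  material P: σ_y = 565.0 MPa, ρ = 10200 kg/m³
  material L: σ_y = 1120 MPa, ρ = 8510 kg/m³
  material L: M = 12.7×10⁻³
  material P: M = 6.70×10⁻³
  material X: M = 3.86×10⁻³
Material L ranks first.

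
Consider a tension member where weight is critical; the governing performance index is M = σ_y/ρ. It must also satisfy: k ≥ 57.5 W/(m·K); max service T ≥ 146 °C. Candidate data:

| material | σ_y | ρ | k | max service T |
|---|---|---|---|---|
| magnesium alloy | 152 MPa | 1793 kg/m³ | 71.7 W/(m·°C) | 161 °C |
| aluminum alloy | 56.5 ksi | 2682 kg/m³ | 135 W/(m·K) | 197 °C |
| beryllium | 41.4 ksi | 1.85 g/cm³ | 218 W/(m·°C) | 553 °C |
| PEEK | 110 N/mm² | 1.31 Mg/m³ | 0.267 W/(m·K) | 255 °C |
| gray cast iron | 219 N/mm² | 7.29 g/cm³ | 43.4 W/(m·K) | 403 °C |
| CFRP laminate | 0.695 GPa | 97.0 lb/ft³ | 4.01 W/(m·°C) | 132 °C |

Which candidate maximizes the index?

beryllium

Screen on constraints: k ≥ 57.5 W/(m·K); max service T ≥ 146 °C. Survivors: magnesium alloy, aluminum alloy, beryllium.
Convert each candidate to consistent units, then evaluate M:
  magnesium alloy: σ_y = 152.0 MPa, ρ = 1793 kg/m³
  aluminum alloy: σ_y = 389.6 MPa, ρ = 2682 kg/m³
  beryllium: σ_y = 285.4 MPa, ρ = 1850 kg/m³
  beryllium: M = 154 kN·m/kg
  aluminum alloy: M = 145 kN·m/kg
  magnesium alloy: M = 84.8 kN·m/kg
The maximum is for beryllium.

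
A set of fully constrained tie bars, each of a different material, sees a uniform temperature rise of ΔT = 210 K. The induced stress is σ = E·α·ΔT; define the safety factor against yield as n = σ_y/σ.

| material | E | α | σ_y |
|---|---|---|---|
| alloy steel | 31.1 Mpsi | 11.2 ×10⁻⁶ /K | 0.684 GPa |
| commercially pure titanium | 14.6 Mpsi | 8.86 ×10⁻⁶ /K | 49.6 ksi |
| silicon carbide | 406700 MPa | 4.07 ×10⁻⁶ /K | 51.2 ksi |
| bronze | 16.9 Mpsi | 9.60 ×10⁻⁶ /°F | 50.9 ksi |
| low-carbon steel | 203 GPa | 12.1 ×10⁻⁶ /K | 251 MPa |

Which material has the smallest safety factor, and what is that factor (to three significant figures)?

low-carbon steel, n = 0.487

In consistent units (E in GPa, α in ×10⁻⁶/K, σ_y in MPa):
  alloy steel: E = 214.4, α = 11.2, σ_y = 684.0 → σ = 504 MPa, n = 1.36
  commercially pure titanium: E = 100.7, α = 8.86, σ_y = 342.0 → σ = 187 MPa, n = 1.83
  silicon carbide: E = 406.7, α = 4.07, σ_y = 353.0 → σ = 348 MPa, n = 1.02
  bronze: E = 116.5, α = 17.3, σ_y = 350.9 → σ = 423 MPa, n = 0.830
  low-carbon steel: E = 203.0, α = 12.1, σ_y = 251.0 → σ = 516 MPa, n = 0.487
Smallest n: low-carbon steel with n = 0.487.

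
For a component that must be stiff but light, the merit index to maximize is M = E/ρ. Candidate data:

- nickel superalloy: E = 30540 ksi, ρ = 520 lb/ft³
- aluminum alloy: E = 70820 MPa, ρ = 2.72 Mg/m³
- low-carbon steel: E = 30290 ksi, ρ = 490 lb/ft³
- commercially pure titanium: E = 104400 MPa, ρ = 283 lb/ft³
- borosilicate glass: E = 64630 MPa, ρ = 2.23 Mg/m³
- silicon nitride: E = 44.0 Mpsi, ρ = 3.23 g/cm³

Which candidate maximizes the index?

silicon nitride

Putting every candidate on a common basis:
  nickel superalloy: E = 210.6 GPa, ρ = 8330 kg/m³
  aluminum alloy: E = 70.82 GPa, ρ = 2720 kg/m³
  low-carbon steel: E = 208.8 GPa, ρ = 7849 kg/m³
  commercially pure titanium: E = 104.4 GPa, ρ = 4533 kg/m³
  borosilicate glass: E = 64.63 GPa, ρ = 2230 kg/m³
  silicon nitride: E = 303.4 GPa, ρ = 3230 kg/m³
  silicon nitride: M = 93.9 MN·m/kg
  borosilicate glass: M = 29.0 MN·m/kg
  low-carbon steel: M = 26.6 MN·m/kg
  aluminum alloy: M = 26.0 MN·m/kg
  nickel superalloy: M = 25.3 MN·m/kg
  commercially pure titanium: M = 23.0 MN·m/kg
Highest index: silicon nitride.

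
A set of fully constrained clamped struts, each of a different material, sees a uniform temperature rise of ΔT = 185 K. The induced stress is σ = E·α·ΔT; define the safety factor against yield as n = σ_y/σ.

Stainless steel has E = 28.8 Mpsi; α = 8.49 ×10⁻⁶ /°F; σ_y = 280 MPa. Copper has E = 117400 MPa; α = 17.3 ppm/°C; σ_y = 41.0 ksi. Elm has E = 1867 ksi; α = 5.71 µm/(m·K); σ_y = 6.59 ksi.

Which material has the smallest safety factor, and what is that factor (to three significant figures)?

stainless steel, n = 0.499

With everything in SI (GPa, ×10⁻⁶/K, MPa):
  stainless steel: E = 198.6, α = 15.3, σ_y = 280.0 → σ = 561 MPa, n = 0.499
  copper: E = 117.4, α = 17.3, σ_y = 282.7 → σ = 376 MPa, n = 0.752
  elm: E = 12.87, α = 5.71, σ_y = 45.44 → σ = 13.6 MPa, n = 3.34
The minimum is stainless steel at n = 0.499.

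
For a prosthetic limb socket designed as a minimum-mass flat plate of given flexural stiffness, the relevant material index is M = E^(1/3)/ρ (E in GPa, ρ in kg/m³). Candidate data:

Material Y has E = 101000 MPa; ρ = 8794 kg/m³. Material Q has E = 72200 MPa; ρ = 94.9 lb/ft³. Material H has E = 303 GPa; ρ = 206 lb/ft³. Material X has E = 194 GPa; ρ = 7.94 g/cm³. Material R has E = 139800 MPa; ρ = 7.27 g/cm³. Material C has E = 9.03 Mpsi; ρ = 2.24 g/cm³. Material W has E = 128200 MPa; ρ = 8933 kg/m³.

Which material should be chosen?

material Q

Putting every candidate on a common basis:
  material Y: E = 101.0 GPa, ρ = 8794 kg/m³
  material Q: E = 72.20 GPa, ρ = 1520 kg/m³
  material H: E = 303.0 GPa, ρ = 3300 kg/m³
  material X: E = 194.0 GPa, ρ = 7940 kg/m³
  material R: E = 139.8 GPa, ρ = 7270 kg/m³
  material C: E = 62.26 GPa, ρ = 2240 kg/m³
  material W: E = 128.2 GPa, ρ = 8933 kg/m³
  material Q: M = 2.74×10⁻³
  material H: M = 2.04×10⁻³
  material C: M = 1.77×10⁻³
  material X: M = 0.729×10⁻³
  material R: M = 0.714×10⁻³
  material W: M = 0.564×10⁻³
  material Y: M = 0.530×10⁻³
The maximum is for material Q.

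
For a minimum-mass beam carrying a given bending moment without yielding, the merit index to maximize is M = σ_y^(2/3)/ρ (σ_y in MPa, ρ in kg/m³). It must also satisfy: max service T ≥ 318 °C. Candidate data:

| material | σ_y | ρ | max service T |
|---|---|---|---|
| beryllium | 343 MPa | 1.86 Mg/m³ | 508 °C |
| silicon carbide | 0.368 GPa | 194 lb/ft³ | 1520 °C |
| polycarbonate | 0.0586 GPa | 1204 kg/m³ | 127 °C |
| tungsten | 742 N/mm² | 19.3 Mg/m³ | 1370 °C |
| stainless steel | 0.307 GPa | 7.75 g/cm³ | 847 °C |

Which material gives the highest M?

beryllium

Screen on constraints: max service T ≥ 318 °C. Survivors: beryllium, silicon carbide, tungsten, stainless steel.
Convert each candidate to consistent units, then evaluate M:
  beryllium: σ_y = 343.0 MPa, ρ = 1860 kg/m³
  silicon carbide: σ_y = 368.0 MPa, ρ = 3108 kg/m³
  tungsten: σ_y = 742.0 MPa, ρ = 19300 kg/m³
  stainless steel: σ_y = 307.0 MPa, ρ = 7750 kg/m³
  beryllium: M = 26.3×10⁻³
  silicon carbide: M = 16.5×10⁻³
  stainless steel: M = 5.87×10⁻³
  tungsten: M = 4.25×10⁻³
Beryllium has the largest M.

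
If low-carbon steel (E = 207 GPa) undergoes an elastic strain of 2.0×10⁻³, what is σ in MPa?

σ = E·ε = 207000 MPa × 2.0×10⁻³ = 414 MPa.

414 MPa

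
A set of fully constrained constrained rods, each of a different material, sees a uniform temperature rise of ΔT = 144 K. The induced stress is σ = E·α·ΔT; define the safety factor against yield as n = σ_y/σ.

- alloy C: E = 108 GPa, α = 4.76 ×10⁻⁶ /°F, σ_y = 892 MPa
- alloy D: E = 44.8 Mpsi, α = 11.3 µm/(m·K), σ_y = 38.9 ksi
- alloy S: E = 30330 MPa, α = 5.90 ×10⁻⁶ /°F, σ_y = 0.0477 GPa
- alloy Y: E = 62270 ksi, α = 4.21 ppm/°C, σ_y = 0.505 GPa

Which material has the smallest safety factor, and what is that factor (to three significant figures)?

alloy D, n = 0.534

Per material, after unit conversion:
  alloy C: E = 108.0, α = 8.57, σ_y = 892.0 → σ = 133 MPa, n = 6.69
  alloy D: E = 308.9, α = 11.3, σ_y = 268.2 → σ = 503 MPa, n = 0.534
  alloy S: E = 30.33, α = 10.6, σ_y = 47.70 → σ = 46.4 MPa, n = 1.03
  alloy Y: E = 429.3, α = 4.21, σ_y = 505.0 → σ = 260 MPa, n = 1.94
Alloy D has the lowest safety factor, n = 0.534.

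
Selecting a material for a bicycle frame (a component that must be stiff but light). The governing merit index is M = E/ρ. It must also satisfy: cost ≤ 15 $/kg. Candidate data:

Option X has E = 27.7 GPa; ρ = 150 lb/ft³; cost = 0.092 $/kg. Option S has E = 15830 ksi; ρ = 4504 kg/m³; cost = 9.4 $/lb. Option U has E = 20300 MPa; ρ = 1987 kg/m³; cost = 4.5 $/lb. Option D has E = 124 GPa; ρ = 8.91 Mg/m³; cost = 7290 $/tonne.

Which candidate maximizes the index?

option D

Screen on constraints: cost ≤ 15 $/kg. Survivors: option X, option U, option D.
After converting to SI:
  option X: E = 27.70 GPa, ρ = 2403 kg/m³
  option U: E = 20.30 GPa, ρ = 1987 kg/m³
  option D: E = 124.0 GPa, ρ = 8910 kg/m³
  option D: M = 13.9 MN·m/kg
  option X: M = 11.5 MN·m/kg
  option U: M = 10.2 MN·m/kg
Highest index: option D.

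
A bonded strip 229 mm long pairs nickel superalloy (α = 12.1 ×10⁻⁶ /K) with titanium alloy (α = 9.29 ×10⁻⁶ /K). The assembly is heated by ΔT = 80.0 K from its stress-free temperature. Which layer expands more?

α(nickel superalloy) = 12.1×10⁻⁶/K vs α(titanium alloy) = 9.29×10⁻⁶/K.
Higher α expands more for the same ΔT: nickel superalloy.

nickel superalloy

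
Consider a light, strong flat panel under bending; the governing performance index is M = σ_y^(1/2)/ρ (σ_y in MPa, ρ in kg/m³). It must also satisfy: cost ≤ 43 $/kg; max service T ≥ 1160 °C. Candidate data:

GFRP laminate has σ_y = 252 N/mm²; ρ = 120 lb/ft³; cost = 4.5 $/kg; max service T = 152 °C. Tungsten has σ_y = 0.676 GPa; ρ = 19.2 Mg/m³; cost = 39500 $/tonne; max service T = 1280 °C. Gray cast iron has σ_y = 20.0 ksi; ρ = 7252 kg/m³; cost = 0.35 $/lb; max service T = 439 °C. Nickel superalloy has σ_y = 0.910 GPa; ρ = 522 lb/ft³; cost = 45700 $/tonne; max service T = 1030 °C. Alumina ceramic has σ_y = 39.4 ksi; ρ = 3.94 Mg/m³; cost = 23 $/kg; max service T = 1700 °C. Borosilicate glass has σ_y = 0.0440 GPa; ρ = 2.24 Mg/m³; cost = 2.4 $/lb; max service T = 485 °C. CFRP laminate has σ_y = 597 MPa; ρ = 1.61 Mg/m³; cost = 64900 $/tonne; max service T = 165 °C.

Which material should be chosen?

Screen on constraints: cost ≤ 43 $/kg; max service T ≥ 1160 °C. Survivors: tungsten, alumina ceramic.
Convert each candidate to consistent units, then evaluate M:
  tungsten: σ_y = 676.0 MPa, ρ = 19200 kg/m³
  alumina ceramic: σ_y = 271.7 MPa, ρ = 3940 kg/m³
  alumina ceramic: M = 4.18×10⁻³
  tungsten: M = 1.35×10⁻³
Highest index: alumina ceramic.

alumina ceramic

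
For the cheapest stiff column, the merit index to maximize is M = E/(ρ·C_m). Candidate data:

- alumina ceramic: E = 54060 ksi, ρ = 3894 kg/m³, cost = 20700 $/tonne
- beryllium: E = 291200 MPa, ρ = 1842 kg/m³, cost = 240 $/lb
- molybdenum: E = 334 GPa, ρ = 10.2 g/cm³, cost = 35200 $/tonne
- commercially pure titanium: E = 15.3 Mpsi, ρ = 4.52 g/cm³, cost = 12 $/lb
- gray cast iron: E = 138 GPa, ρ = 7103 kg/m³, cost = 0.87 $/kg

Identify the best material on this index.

gray cast iron

After converting to SI:
  alumina ceramic: E = 372.7 GPa, ρ = 3894 kg/m³, cost = 20.70 $/kg
  beryllium: E = 291.2 GPa, ρ = 1842 kg/m³, cost = 529.1 $/kg
  molybdenum: E = 334.0 GPa, ρ = 10200 kg/m³, cost = 35.20 $/kg
  commercially pure titanium: E = 105.5 GPa, ρ = 4520 kg/m³, cost = 26.46 $/kg
  gray cast iron: E = 138.0 GPa, ρ = 7103 kg/m³, cost = 0.8700 $/kg
  gray cast iron: M = 22.3 MN·m per $
  alumina ceramic: M = 4.62 MN·m per $
  molybdenum: M = 0.930 MN·m per $
  commercially pure titanium: M = 0.882 MN·m per $
  beryllium: M = 0.299 MN·m per $
Gray cast iron ranks first.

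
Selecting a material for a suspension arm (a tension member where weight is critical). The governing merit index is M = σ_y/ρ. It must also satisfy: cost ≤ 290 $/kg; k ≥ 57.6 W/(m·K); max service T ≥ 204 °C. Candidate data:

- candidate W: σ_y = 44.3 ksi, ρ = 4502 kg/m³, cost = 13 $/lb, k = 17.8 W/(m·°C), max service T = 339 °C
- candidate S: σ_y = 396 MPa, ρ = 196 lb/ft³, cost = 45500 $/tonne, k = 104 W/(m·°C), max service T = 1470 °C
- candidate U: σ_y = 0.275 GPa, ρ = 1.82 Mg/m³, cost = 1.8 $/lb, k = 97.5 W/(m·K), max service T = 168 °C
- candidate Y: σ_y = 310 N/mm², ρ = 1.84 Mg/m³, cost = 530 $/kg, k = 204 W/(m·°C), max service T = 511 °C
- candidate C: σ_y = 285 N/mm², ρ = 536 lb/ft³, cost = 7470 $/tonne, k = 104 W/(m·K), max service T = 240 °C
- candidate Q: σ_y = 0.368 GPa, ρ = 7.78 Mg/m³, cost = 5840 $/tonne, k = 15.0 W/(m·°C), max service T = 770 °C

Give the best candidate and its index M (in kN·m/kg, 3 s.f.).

Screen on constraints: cost ≤ 290 $/kg; k ≥ 57.6 W/(m·K); max service T ≥ 204 °C. Survivors: candidate S, candidate C.
Normalizing units and computing the index:
  candidate S: σ_y = 396.0 MPa, ρ = 3140 kg/m³
  candidate C: σ_y = 285.0 MPa, ρ = 8586 kg/m³
  candidate S: M = 126 kN·m/kg
  candidate C: M = 33.2 kN·m/kg
Candidate S has the largest M.

candidate S, M = 126 kN·m/kg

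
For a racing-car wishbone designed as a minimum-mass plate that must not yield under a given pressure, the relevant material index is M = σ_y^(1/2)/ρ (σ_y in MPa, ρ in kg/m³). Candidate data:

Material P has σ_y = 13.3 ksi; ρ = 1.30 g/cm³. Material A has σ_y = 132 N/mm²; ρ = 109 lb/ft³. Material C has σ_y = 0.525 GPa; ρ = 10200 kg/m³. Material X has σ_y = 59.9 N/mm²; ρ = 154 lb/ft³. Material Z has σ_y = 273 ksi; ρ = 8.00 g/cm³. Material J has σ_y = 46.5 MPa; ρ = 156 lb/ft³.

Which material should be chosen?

Normalizing units and computing the index:
  material P: σ_y = 91.70 MPa, ρ = 1300 kg/m³
  material A: σ_y = 132.0 MPa, ρ = 1746 kg/m³
  material C: σ_y = 525.0 MPa, ρ = 10200 kg/m³
  material X: σ_y = 59.90 MPa, ρ = 2467 kg/m³
  material Z: σ_y = 1882 MPa, ρ = 8000 kg/m³
  material J: σ_y = 46.50 MPa, ρ = 2499 kg/m³
  material P: M = 7.37×10⁻³
  material A: M = 6.58×10⁻³
  material Z: M = 5.42×10⁻³
  material X: M = 3.14×10⁻³
  material J: M = 2.73×10⁻³
  material C: M = 2.25×10⁻³
Highest index: material P.

material P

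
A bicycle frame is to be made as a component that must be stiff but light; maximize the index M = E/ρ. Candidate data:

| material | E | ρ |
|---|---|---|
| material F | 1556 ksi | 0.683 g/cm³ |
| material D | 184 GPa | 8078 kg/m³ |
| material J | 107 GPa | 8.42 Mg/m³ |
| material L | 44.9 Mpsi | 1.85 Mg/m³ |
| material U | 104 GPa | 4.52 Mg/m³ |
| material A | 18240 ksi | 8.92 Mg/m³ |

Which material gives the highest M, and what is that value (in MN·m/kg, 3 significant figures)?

Normalizing units and computing the index:
  material F: E = 10.73 GPa, ρ = 683.0 kg/m³
  material D: E = 184.0 GPa, ρ = 8078 kg/m³
  material J: E = 107.0 GPa, ρ = 8420 kg/m³
  material L: E = 309.6 GPa, ρ = 1850 kg/m³
  material U: E = 104.0 GPa, ρ = 4520 kg/m³
  material A: E = 125.8 GPa, ρ = 8920 kg/m³
  material L: M = 167 MN·m/kg
  material U: M = 23.0 MN·m/kg
  material D: M = 22.8 MN·m/kg
  material F: M = 15.7 MN·m/kg
  material A: M = 14.1 MN·m/kg
  material J: M = 12.7 MN·m/kg
Material L ranks first.

material L, M = 167 MN·m/kg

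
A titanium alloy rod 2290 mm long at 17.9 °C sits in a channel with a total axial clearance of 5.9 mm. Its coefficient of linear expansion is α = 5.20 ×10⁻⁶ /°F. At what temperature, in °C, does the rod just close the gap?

α = 5.20×10⁻⁶/°F × 9/5 = 9.36×10⁻⁶/K.
α·L₀·ΔT = 5.9 mm ⇒ ΔT = 5.9 / (9.36×10⁻⁶ × 2290.0) = 275.3 K.
T = 17.9 + 275.3 = 293.2 °C.

293 °C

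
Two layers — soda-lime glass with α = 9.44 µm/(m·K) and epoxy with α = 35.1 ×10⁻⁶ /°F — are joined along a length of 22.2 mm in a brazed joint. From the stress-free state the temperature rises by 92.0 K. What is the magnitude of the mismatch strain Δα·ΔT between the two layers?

4.94×10⁻³

epoxy: α = 35.1×10⁻⁶/°F × 9/5 = 63.2×10⁻⁶/K.
Δα = |9.44 − 63.2|×10⁻⁶/K = 53.7×10⁻⁶/K.
Mismatch strain = Δα·ΔT = 53.7×10⁻⁶ × 92.0 = 4.94×10⁻³.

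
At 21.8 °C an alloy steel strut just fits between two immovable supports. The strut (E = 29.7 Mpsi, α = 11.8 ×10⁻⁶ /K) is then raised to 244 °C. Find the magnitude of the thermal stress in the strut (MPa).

537 MPa

E = 29.7 Mpsi = 204.8 GPa.
ΔT = 222.2 K. Constrained thermal stress σ = E·α·ΔT = 204.8×10³ MPa × 11.8×10⁻⁶ × 222.2 = 537 MPa (compressive).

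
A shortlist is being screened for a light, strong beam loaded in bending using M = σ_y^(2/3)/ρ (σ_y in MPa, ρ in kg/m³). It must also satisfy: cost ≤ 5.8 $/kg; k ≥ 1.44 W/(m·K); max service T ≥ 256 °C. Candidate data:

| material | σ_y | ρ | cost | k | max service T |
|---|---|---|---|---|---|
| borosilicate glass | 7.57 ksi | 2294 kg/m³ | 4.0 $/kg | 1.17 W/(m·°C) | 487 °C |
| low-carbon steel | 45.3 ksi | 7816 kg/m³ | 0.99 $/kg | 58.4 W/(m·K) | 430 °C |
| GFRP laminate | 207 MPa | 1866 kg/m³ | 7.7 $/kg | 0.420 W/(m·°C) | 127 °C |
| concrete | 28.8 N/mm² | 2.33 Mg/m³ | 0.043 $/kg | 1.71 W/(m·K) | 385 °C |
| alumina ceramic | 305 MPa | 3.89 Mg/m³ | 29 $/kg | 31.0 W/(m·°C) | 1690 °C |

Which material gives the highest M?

low-carbon steel

Screen on constraints: cost ≤ 5.8 $/kg; k ≥ 1.44 W/(m·K); max service T ≥ 256 °C. Survivors: low-carbon steel, concrete.
After converting to SI:
  low-carbon steel: σ_y = 312.3 MPa, ρ = 7816 kg/m³
  concrete: σ_y = 28.80 MPa, ρ = 2330 kg/m³
  low-carbon steel: M = 5.89×10⁻³
  concrete: M = 4.03×10⁻³
Low-carbon steel ranks first.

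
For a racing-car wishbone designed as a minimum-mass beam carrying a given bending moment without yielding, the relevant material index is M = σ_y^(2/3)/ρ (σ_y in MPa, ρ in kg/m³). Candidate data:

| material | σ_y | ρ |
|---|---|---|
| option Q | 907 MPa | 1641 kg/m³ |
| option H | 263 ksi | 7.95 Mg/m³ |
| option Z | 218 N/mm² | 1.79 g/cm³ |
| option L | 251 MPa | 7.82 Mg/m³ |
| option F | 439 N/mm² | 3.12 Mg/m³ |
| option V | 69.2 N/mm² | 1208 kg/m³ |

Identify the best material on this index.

In SI units:
  option Q: σ_y = 907.0 MPa, ρ = 1641 kg/m³
  option H: σ_y = 1813 MPa, ρ = 7950 kg/m³
  option Z: σ_y = 218.0 MPa, ρ = 1790 kg/m³
  option L: σ_y = 251.0 MPa, ρ = 7820 kg/m³
  option F: σ_y = 439.0 MPa, ρ = 3120 kg/m³
  option V: σ_y = 69.20 MPa, ρ = 1208 kg/m³
  option Q: M = 57.1×10⁻³
  option Z: M = 20.2×10⁻³
  option H: M = 18.7×10⁻³
  option F: M = 18.5×10⁻³
  option V: M = 14.0×10⁻³
  option L: M = 5.09×10⁻³
Highest index: option Q.

option Q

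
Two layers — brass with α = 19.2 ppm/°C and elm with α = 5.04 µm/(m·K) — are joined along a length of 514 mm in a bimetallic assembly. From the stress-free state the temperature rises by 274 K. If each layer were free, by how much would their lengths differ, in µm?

1990 µm

Δα = |19.2 − 5.04|×10⁻⁶/K = 14.2×10⁻⁶/K.
ΔL_mismatch = Δα·L·ΔT = 14.2×10⁻⁶ × 514.0 mm × 274.0 K = 1990 µm.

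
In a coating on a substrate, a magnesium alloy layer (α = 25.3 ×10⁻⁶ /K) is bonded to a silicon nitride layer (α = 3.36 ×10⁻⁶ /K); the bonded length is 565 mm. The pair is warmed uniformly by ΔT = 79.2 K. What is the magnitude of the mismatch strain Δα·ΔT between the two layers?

1.74×10⁻³

Δα = |25.3 − 3.36|×10⁻⁶/K = 21.9×10⁻⁶/K.
Mismatch strain = Δα·ΔT = 21.9×10⁻⁶ × 79.2 = 1.74×10⁻³.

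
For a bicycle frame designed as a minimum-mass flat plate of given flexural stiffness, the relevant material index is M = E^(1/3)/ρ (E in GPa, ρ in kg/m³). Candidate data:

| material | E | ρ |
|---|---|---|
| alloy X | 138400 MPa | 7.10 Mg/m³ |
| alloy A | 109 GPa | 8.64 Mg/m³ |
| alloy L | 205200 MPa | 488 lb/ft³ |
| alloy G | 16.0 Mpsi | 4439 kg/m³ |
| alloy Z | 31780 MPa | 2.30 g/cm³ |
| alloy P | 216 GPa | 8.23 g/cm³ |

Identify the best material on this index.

alloy Z

In SI units:
  alloy X: E = 138.4 GPa, ρ = 7100 kg/m³
  alloy A: E = 109.0 GPa, ρ = 8640 kg/m³
  alloy L: E = 205.2 GPa, ρ = 7817 kg/m³
  alloy G: E = 110.3 GPa, ρ = 4439 kg/m³
  alloy Z: E = 31.78 GPa, ρ = 2300 kg/m³
  alloy P: E = 216.0 GPa, ρ = 8230 kg/m³
  alloy Z: M = 1.38×10⁻³
  alloy G: M = 1.08×10⁻³
  alloy L: M = 0.755×10⁻³
  alloy P: M = 0.729×10⁻³
  alloy X: M = 0.729×10⁻³
  alloy A: M = 0.553×10⁻³
Highest index: alloy Z.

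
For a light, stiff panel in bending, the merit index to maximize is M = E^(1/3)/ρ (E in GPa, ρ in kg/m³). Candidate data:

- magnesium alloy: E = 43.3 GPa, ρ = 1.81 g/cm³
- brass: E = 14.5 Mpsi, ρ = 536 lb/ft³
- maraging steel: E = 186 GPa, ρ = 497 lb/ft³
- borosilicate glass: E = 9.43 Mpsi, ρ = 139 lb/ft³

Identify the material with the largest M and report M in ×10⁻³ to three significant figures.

magnesium alloy, M = 1.94×10⁻³

Normalizing units and computing the index:
  magnesium alloy: E = 43.30 GPa, ρ = 1810 kg/m³
  brass: E = 99.97 GPa, ρ = 8586 kg/m³
  maraging steel: E = 186.0 GPa, ρ = 7961 kg/m³
  borosilicate glass: E = 65.02 GPa, ρ = 2227 kg/m³
  magnesium alloy: M = 1.94×10⁻³
  borosilicate glass: M = 1.81×10⁻³
  maraging steel: M = 0.717×10⁻³
  brass: M = 0.541×10⁻³
Magnesium alloy has the largest M.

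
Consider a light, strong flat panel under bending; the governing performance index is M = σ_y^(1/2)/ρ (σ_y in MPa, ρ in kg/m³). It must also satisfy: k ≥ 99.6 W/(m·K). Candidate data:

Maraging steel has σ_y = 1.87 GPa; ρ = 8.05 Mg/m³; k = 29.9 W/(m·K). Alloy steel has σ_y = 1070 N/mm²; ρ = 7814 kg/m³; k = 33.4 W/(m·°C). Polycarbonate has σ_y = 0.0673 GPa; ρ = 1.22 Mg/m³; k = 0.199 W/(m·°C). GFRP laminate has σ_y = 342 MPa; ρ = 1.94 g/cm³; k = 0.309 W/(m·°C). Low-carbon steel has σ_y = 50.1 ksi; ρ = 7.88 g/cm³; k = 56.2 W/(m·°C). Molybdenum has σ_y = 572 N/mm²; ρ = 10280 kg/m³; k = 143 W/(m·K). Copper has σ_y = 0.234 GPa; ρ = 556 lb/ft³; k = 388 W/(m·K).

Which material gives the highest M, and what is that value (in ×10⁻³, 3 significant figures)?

molybdenum, M = 2.33×10⁻³

Screen on constraints: k ≥ 99.6 W/(m·K). Survivors: molybdenum, copper.
Putting every candidate on a common basis:
  molybdenum: σ_y = 572.0 MPa, ρ = 10280 kg/m³
  copper: σ_y = 234.0 MPa, ρ = 8906 kg/m³
  molybdenum: M = 2.33×10⁻³
  copper: M = 1.72×10⁻³
The maximum is for molybdenum.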